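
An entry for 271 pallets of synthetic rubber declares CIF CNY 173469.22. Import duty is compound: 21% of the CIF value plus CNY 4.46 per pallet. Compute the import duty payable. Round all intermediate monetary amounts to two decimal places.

Import duty: CNY 37637.20

Ad valorem component: 173469.22 × 21% = 36428.54
Specific component: 271 × 4.46 = 1208.66
Import duty = 36428.54 + 1208.66 = 37637.20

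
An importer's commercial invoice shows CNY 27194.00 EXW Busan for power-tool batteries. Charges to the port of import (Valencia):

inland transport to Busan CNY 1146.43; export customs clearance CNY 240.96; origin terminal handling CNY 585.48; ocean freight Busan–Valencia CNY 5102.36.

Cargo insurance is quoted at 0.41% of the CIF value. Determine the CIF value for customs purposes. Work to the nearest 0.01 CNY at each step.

CIF value: CNY 34410.31

Let C be the CIF value. C = EXW price + pre-shipment costs + freight + 0.41% × C
C − 0.41% × C = 27194.00 + 1146.43 + 240.96 + 585.48 + 5102.36
0.9959 × C = 34269.23
C = 34269.23 / 0.9959 = 34410.31
Insurance premium = 0.41% × 34410.31 = 141.08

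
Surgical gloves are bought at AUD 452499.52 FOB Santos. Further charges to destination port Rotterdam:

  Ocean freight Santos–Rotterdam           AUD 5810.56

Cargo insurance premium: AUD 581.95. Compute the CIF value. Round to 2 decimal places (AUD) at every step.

CIF = FOB price + freight + insurance
CIF = 452499.52 + 5810.56 + 581.95 = 458892.03

CIF value: AUD 458892.03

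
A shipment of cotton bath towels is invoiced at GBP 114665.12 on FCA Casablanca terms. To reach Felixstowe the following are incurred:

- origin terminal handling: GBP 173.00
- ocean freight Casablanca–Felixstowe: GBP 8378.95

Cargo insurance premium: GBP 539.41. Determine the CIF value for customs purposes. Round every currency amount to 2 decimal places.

CIF = FCA price + pre-shipment costs + freight + insurance
CIF = 114665.12 + 173.00 + 8378.95 + 539.41 = 123756.48

CIF value: GBP 123756.48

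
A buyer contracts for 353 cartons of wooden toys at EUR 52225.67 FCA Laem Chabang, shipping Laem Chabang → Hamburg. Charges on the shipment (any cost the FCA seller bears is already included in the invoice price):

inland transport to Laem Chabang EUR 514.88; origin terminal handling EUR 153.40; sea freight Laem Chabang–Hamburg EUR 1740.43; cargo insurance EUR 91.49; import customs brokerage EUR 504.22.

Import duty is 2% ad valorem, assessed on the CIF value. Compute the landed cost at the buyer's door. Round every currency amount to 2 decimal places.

Total landed cost: EUR 55799.43

FCA: the seller delivers export-cleared goods to the carrier; the buyer bears costs from that point.
Already in the invoice (seller's account under FCA): inland to port — exclude.
CIF value = FCA price + origin terminal + freight + insurance = 52225.67 + 153.40 + 1740.43 + 91.49 = 54210.99
Import duty = 54210.99 × 2% = 1084.22
Buyer bears: origin terminal 153.40 + freight 1740.43 + insurance 91.49 + brokerage 504.22 + duty 1084.22 = 3573.76
Landed cost = invoice 52225.67 + 3573.76 = 55799.43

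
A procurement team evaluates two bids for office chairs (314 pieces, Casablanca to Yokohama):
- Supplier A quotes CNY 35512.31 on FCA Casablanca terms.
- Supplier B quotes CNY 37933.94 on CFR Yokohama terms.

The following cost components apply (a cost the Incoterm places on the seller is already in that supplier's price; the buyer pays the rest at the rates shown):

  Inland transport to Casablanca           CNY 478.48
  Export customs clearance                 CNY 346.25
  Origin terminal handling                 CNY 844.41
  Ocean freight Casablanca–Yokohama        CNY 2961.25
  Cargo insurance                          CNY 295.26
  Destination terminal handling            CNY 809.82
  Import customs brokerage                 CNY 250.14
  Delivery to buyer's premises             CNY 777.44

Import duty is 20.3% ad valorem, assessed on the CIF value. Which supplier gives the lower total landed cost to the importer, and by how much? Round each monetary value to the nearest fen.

Supplier A (FCA):
CIF value = FCA price + origin terminal + freight + insurance = 35512.31 + 844.41 + 2961.25 + 295.26 = 39613.23
Import duty = 39613.23 × 20.3% = 8041.49
Buyer bears (A): 844.41 + 2961.25 + 295.26 + 809.82 + 250.14 + 777.44 = 5938.32
Landed cost (A) = invoice 35512.31 + 5938.32 + duty 8041.49 = 49492.12
Supplier B (CFR):
CIF value = CFR price + insurance = 37933.94 + 295.26 = 38229.20
Import duty = 38229.20 × 20.3% = 7760.53
Buyer bears (B): 295.26 + 809.82 + 250.14 + 777.44 = 2132.66
Landed cost (B) = invoice 37933.94 + 2132.66 + duty 7760.53 = 47827.13
Difference = |49492.12 − 47827.13| = 1664.99

Supplier B is cheaper by CNY 1664.99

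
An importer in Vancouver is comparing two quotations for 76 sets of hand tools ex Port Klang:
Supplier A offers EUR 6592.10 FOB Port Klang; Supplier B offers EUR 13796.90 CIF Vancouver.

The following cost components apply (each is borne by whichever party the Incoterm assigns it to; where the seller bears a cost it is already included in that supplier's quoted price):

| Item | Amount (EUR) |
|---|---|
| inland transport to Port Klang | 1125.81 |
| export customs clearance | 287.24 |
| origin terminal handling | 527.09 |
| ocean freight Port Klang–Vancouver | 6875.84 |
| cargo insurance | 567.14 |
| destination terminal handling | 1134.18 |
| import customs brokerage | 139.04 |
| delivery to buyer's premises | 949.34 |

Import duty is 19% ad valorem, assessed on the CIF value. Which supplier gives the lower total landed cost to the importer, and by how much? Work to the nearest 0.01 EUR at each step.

Supplier A (FOB):
CIF value = FOB price + freight + insurance = 6592.10 + 6875.84 + 567.14 = 14035.08
Import duty = 14035.08 × 19% = 2666.67
Buyer bears (A): 6875.84 + 567.14 + 1134.18 + 139.04 + 949.34 = 9665.54
Landed cost (A) = invoice 6592.10 + 9665.54 + duty 2666.67 = 18924.31
Supplier B (CIF):
The CIF price already equals the CIF value: 13796.90
Import duty = 13796.90 × 19% = 2621.41
Buyer bears (B): 1134.18 + 139.04 + 949.34 = 2222.56
Landed cost (B) = invoice 13796.90 + 2222.56 + duty 2621.41 = 18640.87
Difference = |18924.31 − 18640.87| = 283.44

Supplier B is cheaper by EUR 283.44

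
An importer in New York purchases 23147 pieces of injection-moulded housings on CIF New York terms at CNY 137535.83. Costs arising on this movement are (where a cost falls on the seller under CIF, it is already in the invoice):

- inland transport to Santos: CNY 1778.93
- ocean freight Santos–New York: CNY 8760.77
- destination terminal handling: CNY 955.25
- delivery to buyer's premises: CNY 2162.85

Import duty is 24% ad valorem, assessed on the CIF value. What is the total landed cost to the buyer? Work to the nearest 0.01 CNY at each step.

CIF: the seller pays costs through ocean freight and marine insurance to the destination port.
Already in the invoice (seller's account under CIF): inland to port, freight — exclude.
The CIF price already equals the CIF value: 137535.83
Import duty = 137535.83 × 24% = 33008.60
Buyer bears: destination terminal 955.25 + delivery 2162.85 + duty 33008.60 = 36126.70
Landed cost = invoice 137535.83 + 36126.70 = 173662.53

Total landed cost: CNY 173662.53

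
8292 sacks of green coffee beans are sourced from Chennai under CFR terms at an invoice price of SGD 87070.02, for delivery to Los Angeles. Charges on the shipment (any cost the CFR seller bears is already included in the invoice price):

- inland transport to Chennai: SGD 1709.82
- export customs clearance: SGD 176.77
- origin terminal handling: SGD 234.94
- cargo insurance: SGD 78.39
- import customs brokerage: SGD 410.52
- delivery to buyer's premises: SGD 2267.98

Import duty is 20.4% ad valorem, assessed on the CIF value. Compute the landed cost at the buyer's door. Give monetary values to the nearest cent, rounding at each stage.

CFR: the seller pays costs through ocean freight to the destination port, but not insurance.
Already in the invoice (seller's account under CFR): inland to port, export clearance, origin terminal — exclude.
CIF value = CFR price + insurance = 87070.02 + 78.39 = 87148.41
Import duty = 87148.41 × 20.4% = 17778.28
Buyer bears: insurance 78.39 + brokerage 410.52 + delivery 2267.98 + duty 17778.28 = 20535.17
Landed cost = invoice 87070.02 + 20535.17 = 107605.19

Total landed cost: SGD 107605.19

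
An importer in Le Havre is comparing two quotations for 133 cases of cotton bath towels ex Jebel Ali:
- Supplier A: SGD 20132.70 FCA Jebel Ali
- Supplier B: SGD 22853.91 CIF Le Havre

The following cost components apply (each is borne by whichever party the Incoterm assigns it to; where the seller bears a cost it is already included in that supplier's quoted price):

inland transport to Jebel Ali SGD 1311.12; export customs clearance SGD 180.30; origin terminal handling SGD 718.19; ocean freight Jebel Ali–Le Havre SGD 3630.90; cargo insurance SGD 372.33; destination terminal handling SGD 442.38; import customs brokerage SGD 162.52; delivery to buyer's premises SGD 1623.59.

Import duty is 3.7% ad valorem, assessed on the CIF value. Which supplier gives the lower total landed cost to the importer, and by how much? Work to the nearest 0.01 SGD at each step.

Supplier A (FCA):
CIF value = FCA price + origin terminal + freight + insurance = 20132.70 + 718.19 + 3630.90 + 372.33 = 24854.12
Import duty = 24854.12 × 3.7% = 919.60
Buyer bears (A): 718.19 + 3630.90 + 372.33 + 442.38 + 162.52 + 1623.59 = 6949.91
Landed cost (A) = invoice 20132.70 + 6949.91 + duty 919.60 = 28002.21
Supplier B (CIF):
The CIF price already equals the CIF value: 22853.91
Import duty = 22853.91 × 3.7% = 845.59
Buyer bears (B): 442.38 + 162.52 + 1623.59 = 2228.49
Landed cost (B) = invoice 22853.91 + 2228.49 + duty 845.59 = 25927.99
Difference = |28002.21 − 25927.99| = 2074.22

Supplier B is cheaper by SGD 2074.22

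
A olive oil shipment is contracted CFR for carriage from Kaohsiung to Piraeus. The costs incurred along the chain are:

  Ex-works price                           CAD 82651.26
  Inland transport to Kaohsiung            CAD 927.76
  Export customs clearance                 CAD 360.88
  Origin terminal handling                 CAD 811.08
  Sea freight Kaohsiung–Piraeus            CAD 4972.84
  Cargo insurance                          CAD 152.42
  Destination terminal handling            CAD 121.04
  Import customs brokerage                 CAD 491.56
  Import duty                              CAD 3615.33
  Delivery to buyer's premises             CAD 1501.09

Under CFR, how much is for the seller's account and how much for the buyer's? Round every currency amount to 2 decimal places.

CFR: the seller pays costs through ocean freight to the destination port, but not insurance.
Seller's account: goods 82651.26 + inland to port 927.76 + export clearance 360.88 + origin terminal 811.08 + freight 4972.84 = 89723.82
Buyer's account: insurance 152.42 + destination terminal 121.04 + brokerage 491.56 + duty 3615.33 + delivery 1501.09 = 5881.44

Seller: CAD 89723.82; buyer: CAD 5881.44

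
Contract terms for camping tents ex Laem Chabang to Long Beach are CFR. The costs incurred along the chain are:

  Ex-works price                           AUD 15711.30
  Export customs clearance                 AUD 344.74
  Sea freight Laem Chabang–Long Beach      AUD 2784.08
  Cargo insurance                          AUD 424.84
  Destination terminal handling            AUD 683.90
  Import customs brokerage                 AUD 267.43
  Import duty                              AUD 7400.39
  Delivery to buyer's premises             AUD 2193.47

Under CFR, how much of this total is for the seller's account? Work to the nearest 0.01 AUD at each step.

CFR: the seller pays costs through ocean freight to the destination port, but not insurance.
Seller's account: goods 15711.30 + export clearance 344.74 + freight 2784.08 = 18840.12
Buyer's account: insurance 424.84 + destination terminal 683.90 + brokerage 267.43 + duty 7400.39 + delivery 2193.47 = 10970.03

Seller's account: AUD 18840.12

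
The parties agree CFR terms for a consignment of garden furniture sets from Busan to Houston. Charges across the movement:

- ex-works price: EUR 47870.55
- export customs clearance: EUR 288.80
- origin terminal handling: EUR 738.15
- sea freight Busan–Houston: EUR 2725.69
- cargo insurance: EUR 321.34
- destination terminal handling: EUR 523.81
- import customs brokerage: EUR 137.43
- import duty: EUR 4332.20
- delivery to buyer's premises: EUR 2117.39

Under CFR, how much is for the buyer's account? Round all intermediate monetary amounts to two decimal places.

CFR: the seller pays costs through ocean freight to the destination port, but not insurance.
Seller's account: goods 47870.55 + export clearance 288.80 + origin terminal 738.15 + freight 2725.69 = 51623.19
Buyer's account: insurance 321.34 + destination terminal 523.81 + brokerage 137.43 + duty 4332.20 + delivery 2117.39 = 7432.17

Buyer's account: EUR 7432.17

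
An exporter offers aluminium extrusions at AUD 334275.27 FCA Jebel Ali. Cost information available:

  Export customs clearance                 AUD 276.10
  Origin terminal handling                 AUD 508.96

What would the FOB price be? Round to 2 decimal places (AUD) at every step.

FOB price: AUD 334784.23

Not relevant to the conversion: export clearance — on the seller under both FCA and FOB; already in the FCA price and stays in the FOB price.
From FCA to FOB, the seller additionally bears: origin terminal.
FOB price = 334275.27 + 508.96 = 334784.23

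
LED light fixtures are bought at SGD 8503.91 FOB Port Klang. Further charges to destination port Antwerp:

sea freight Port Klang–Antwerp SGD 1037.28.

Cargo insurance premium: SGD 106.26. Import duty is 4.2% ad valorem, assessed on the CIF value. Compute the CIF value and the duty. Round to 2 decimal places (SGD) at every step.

CIF = FOB price + freight + insurance
CIF = 8503.91 + 1037.28 + 106.26 = 9647.45
Import duty = 9647.45 × 4.2% = 405.19

CIF value: SGD 9647.45; import duty: SGD 405.19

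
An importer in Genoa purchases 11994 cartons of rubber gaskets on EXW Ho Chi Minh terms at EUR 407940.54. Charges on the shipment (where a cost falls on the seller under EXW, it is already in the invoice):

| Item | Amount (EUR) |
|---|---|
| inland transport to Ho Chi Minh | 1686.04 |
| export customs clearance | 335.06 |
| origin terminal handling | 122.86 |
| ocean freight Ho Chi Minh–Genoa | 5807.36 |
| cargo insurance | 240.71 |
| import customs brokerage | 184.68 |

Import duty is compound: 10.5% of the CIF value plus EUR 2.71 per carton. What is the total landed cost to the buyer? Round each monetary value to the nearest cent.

Total landed cost: EUR 492514.91

EXW: the seller makes goods available at their premises; the buyer bears all onward costs.
CIF value = EXW price + inland to port + export clearance + origin terminal + freight + insurance = 407940.54 + 1686.04 + 335.06 + 122.86 + 5807.36 + 240.71 = 416132.57
Ad valorem component: 416132.57 × 10.5% = 43693.92
Specific component: 11994 × 2.71 = 32503.74
Import duty = 43693.92 + 32503.74 = 76197.66
Buyer bears: inland to port 1686.04 + export clearance 335.06 + origin terminal 122.86 + freight 5807.36 + insurance 240.71 + brokerage 184.68 + duty 76197.66 = 84574.37
Landed cost = invoice 407940.54 + 84574.37 = 492514.91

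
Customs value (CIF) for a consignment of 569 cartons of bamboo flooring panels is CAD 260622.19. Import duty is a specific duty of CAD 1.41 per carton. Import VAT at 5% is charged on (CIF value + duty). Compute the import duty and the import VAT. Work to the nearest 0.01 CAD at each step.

Import duty: CAD 802.29; import VAT: CAD 13071.22

Import duty = 569 × 1.41 = 802.29
VAT base = CIF + duty = 260622.19 + 802.29 = 261424.48
Import VAT = 261424.48 × 5% = 13071.22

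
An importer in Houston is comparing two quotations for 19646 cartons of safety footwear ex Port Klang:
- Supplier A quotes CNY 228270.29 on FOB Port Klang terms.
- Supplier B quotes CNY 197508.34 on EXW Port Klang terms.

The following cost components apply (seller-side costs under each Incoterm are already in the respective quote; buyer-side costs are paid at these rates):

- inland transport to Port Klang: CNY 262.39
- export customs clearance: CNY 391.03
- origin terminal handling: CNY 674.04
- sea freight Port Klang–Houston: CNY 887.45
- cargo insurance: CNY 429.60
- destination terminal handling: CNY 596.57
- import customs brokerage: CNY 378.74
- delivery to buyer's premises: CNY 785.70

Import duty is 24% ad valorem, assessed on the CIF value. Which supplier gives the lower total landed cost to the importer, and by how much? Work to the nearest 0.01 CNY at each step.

Supplier A (FOB):
CIF value = FOB price + freight + insurance = 228270.29 + 887.45 + 429.60 = 229587.34
Import duty = 229587.34 × 24% = 55100.96
Buyer bears (A): 887.45 + 429.60 + 596.57 + 378.74 + 785.70 = 3078.06
Landed cost (A) = invoice 228270.29 + 3078.06 + duty 55100.96 = 286449.31
Supplier B (EXW):
CIF value = EXW price + inland to port + export clearance + origin terminal + freight + insurance = 197508.34 + 262.39 + 391.03 + 674.04 + 887.45 + 429.60 = 200152.85
Import duty = 200152.85 × 24% = 48036.68
Buyer bears (B): 262.39 + 391.03 + 674.04 + 887.45 + 429.60 + 596.57 + 378.74 + 785.70 = 4405.52
Landed cost (B) = invoice 197508.34 + 4405.52 + duty 48036.68 = 249950.54
Difference = |286449.31 − 249950.54| = 36498.77

Supplier B is cheaper by CNY 36498.77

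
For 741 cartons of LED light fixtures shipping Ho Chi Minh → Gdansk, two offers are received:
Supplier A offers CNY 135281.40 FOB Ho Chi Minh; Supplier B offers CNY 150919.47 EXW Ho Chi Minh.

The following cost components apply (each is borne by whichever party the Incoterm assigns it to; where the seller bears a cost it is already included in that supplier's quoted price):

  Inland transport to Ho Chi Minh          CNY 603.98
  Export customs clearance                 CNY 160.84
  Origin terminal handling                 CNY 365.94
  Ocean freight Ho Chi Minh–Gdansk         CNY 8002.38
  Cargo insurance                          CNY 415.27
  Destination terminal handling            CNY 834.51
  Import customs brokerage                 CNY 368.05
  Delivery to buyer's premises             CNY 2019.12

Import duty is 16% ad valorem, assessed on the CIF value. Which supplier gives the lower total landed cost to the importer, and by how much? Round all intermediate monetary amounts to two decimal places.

Supplier A is cheaper by CNY 19451.84

Supplier A (FOB):
CIF value = FOB price + freight + insurance = 135281.40 + 8002.38 + 415.27 = 143699.05
Import duty = 143699.05 × 16% = 22991.85
Buyer bears (A): 8002.38 + 415.27 + 834.51 + 368.05 + 2019.12 = 11639.33
Landed cost (A) = invoice 135281.40 + 11639.33 + duty 22991.85 = 169912.58
Supplier B (EXW):
CIF value = EXW price + inland to port + export clearance + origin terminal + freight + insurance = 150919.47 + 603.98 + 160.84 + 365.94 + 8002.38 + 415.27 = 160467.88
Import duty = 160467.88 × 16% = 25674.86
Buyer bears (B): 603.98 + 160.84 + 365.94 + 8002.38 + 415.27 + 834.51 + 368.05 + 2019.12 = 12770.09
Landed cost (B) = invoice 150919.47 + 12770.09 + duty 25674.86 = 189364.42
Difference = |169912.58 − 189364.42| = 19451.84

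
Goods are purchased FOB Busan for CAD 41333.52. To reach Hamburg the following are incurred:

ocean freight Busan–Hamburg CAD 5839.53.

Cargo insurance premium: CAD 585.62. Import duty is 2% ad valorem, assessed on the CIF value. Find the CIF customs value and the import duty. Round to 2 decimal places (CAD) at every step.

CIF = FOB price + freight + insurance
CIF = 41333.52 + 5839.53 + 585.62 = 47758.67
Import duty = 47758.67 × 2% = 955.17

CIF value: CAD 47758.67; import duty: CAD 955.17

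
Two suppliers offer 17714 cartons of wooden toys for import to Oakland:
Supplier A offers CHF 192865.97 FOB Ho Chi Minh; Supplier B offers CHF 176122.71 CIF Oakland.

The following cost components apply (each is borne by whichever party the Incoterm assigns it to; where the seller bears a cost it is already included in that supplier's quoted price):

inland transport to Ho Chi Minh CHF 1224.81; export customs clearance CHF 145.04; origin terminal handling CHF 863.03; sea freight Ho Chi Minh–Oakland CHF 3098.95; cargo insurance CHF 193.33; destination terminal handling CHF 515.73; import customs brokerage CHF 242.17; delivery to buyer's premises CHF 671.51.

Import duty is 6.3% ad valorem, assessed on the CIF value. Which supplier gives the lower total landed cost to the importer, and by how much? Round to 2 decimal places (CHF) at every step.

Supplier A (FOB):
CIF value = FOB price + freight + insurance = 192865.97 + 3098.95 + 193.33 = 196158.25
Import duty = 196158.25 × 6.3% = 12357.97
Buyer bears (A): 3098.95 + 193.33 + 515.73 + 242.17 + 671.51 = 4721.69
Landed cost (A) = invoice 192865.97 + 4721.69 + duty 12357.97 = 209945.63
Supplier B (CIF):
The CIF price already equals the CIF value: 176122.71
Import duty = 176122.71 × 6.3% = 11095.73
Buyer bears (B): 515.73 + 242.17 + 671.51 = 1429.41
Landed cost (B) = invoice 176122.71 + 1429.41 + duty 11095.73 = 188647.85
Difference = |209945.63 − 188647.85| = 21297.78

Supplier B is cheaper by CHF 21297.78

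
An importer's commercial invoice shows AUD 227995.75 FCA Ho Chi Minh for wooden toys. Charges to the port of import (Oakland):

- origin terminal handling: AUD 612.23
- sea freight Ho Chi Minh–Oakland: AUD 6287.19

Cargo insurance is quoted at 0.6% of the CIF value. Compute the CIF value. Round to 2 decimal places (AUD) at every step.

CIF value: AUD 236313.05

Let C be the CIF value. C = FCA price + pre-shipment costs + freight + 0.6% × C
C − 0.6% × C = 227995.75 + 612.23 + 6287.19
0.994 × C = 234895.17
C = 234895.17 / 0.994 = 236313.05
Insurance premium = 0.6% × 236313.05 = 1417.88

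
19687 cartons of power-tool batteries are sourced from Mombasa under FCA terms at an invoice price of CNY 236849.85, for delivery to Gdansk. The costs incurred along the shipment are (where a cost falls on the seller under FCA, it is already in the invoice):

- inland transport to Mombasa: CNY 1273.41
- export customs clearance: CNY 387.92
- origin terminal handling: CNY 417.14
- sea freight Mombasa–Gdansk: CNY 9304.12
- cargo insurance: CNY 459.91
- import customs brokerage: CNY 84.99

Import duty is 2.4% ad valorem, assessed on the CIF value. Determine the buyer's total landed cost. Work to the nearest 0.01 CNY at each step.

Total landed cost: CNY 253044.75

FCA: the seller delivers export-cleared goods to the carrier; the buyer bears costs from that point.
Already in the invoice (seller's account under FCA): inland to port, export clearance — exclude.
CIF value = FCA price + origin terminal + freight + insurance = 236849.85 + 417.14 + 9304.12 + 459.91 = 247031.02
Import duty = 247031.02 × 2.4% = 5928.74
Buyer bears: origin terminal 417.14 + freight 9304.12 + insurance 459.91 + brokerage 84.99 + duty 5928.74 = 16194.90
Landed cost = invoice 236849.85 + 16194.90 = 253044.75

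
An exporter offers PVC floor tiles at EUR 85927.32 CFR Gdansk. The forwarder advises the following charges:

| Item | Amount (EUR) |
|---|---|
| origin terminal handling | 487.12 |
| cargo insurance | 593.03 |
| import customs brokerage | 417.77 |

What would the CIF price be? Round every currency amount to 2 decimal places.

CIF price: EUR 86520.35

Not relevant to the conversion: origin terminal — on the seller under both CFR and CIF; already in the CFR price and stays in the CIF price. brokerage — on the buyer under both terms; not part of either seller's price.
From CFR to CIF, the seller additionally bears: insurance.
CIF price = 85927.32 + 593.03 = 86520.35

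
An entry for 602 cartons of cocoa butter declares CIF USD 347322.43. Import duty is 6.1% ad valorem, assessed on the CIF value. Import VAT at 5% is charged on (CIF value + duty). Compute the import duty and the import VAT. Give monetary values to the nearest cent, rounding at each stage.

Import duty = 347322.43 × 6.1% = 21186.67
VAT base = CIF + duty = 347322.43 + 21186.67 = 368509.10
Import VAT = 368509.10 × 5% = 18425.46

Import duty: USD 21186.67; import VAT: USD 18425.46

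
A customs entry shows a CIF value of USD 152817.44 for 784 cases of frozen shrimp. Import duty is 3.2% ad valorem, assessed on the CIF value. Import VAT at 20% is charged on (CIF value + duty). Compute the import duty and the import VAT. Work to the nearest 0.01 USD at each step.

Import duty: USD 4890.16; import VAT: USD 31541.52

Import duty = 152817.44 × 3.2% = 4890.16
VAT base = CIF + duty = 152817.44 + 4890.16 = 157707.60
Import VAT = 157707.60 × 20% = 31541.52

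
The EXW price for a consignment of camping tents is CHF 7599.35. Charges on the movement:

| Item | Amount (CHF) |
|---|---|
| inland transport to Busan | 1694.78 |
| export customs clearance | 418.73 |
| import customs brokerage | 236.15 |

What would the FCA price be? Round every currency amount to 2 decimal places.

Not relevant to the conversion: brokerage — on the buyer under both terms; not part of either seller's price.
From EXW to FCA, the seller additionally bears: inland to port, export clearance.
FCA price = 7599.35 + 1694.78 + 418.73 = 9712.86

FCA price: CHF 9712.86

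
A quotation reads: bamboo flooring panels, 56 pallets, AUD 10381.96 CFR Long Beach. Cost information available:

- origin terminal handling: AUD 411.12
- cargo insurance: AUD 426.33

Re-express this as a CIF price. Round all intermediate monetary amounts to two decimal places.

Not relevant to the conversion: origin terminal — on the seller under both CFR and CIF; already in the CFR price and stays in the CIF price.
From CFR to CIF, the seller additionally bears: insurance.
CIF price = 10381.96 + 426.33 = 10808.29

CIF price: AUD 10808.29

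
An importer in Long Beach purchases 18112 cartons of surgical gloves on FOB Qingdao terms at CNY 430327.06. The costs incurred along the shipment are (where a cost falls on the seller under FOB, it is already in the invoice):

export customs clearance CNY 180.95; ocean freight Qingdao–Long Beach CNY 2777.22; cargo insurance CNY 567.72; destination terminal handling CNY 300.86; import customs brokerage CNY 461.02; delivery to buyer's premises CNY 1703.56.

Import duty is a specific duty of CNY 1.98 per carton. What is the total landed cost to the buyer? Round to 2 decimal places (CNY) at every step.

FOB: the seller bears costs until goods are on board at the origin port; the buyer bears freight, insurance and all costs thereafter.
Already in the invoice (seller's account under FOB): export clearance — exclude.
CIF value = FOB price + freight + insurance = 430327.06 + 2777.22 + 567.72 = 433672.00
Import duty = 18112 × 1.98 = 35861.76
Buyer bears: freight 2777.22 + insurance 567.72 + destination terminal 300.86 + brokerage 461.02 + delivery 1703.56 + duty 35861.76 = 41672.14
Landed cost = invoice 430327.06 + 41672.14 = 471999.20

Total landed cost: CNY 471999.20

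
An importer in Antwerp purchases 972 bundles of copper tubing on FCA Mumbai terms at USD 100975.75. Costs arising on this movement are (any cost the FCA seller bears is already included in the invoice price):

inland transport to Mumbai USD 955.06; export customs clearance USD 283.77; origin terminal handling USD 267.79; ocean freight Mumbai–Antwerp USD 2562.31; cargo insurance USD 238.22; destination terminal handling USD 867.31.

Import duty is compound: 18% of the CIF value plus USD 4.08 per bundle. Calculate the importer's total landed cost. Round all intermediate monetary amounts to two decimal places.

Total landed cost: USD 127605.07

FCA: the seller delivers export-cleared goods to the carrier; the buyer bears costs from that point.
Already in the invoice (seller's account under FCA): inland to port, export clearance — exclude.
CIF value = FCA price + origin terminal + freight + insurance = 100975.75 + 267.79 + 2562.31 + 238.22 = 104044.07
Ad valorem component: 104044.07 × 18% = 18727.93
Specific component: 972 × 4.08 = 3965.76
Import duty = 18727.93 + 3965.76 = 22693.69
Buyer bears: origin terminal 267.79 + freight 2562.31 + insurance 238.22 + destination terminal 867.31 + duty 22693.69 = 26629.32
Landed cost = invoice 100975.75 + 26629.32 = 127605.07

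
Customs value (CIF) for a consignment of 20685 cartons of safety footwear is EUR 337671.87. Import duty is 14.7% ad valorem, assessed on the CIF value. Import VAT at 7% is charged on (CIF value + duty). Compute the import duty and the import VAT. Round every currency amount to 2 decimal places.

Import duty = 337671.87 × 14.7% = 49637.76
VAT base = CIF + duty = 337671.87 + 49637.76 = 387309.63
Import VAT = 387309.63 × 7% = 27111.67

Import duty: EUR 49637.76; import VAT: EUR 27111.67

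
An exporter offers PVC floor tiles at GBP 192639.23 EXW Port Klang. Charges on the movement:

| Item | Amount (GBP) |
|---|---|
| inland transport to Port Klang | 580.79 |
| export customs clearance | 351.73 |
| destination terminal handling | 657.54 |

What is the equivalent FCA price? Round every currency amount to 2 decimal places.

Not relevant to the conversion: destination terminal — on the buyer under both terms; not part of either seller's price.
From EXW to FCA, the seller additionally bears: inland to port, export clearance.
FCA price = 192639.23 + 580.79 + 351.73 = 193571.75

FCA price: GBP 193571.75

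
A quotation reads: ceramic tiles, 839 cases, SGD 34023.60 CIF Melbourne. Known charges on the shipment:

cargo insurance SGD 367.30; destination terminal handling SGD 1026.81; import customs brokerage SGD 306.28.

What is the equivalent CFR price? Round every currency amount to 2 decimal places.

CFR price: SGD 33656.30

Not relevant to the conversion: destination terminal, brokerage — on the buyer under both terms; not part of either seller's price.
From CIF to CFR, the seller no longer bears: insurance.
CFR price = 34023.60 − 367.30 = 33656.30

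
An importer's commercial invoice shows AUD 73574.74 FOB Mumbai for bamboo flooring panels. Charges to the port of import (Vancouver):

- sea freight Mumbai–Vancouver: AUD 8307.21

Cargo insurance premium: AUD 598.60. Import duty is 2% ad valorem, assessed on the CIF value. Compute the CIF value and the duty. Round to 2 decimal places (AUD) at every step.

CIF = FOB price + freight + insurance
CIF = 73574.74 + 8307.21 + 598.60 = 82480.55
Import duty = 82480.55 × 2% = 1649.61

CIF value: AUD 82480.55; import duty: AUD 1649.61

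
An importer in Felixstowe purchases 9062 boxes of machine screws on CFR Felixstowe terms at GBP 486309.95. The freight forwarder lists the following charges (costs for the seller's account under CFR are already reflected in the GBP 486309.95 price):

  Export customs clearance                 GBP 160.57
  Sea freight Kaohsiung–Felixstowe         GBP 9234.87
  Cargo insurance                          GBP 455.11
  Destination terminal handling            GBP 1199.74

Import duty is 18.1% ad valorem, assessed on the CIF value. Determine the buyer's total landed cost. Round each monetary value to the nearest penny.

Total landed cost: GBP 576069.28

CFR: the seller pays costs through ocean freight to the destination port, but not insurance.
Already in the invoice (seller's account under CFR): export clearance, freight — exclude.
CIF value = CFR price + insurance = 486309.95 + 455.11 = 486765.06
Import duty = 486765.06 × 18.1% = 88104.48
Buyer bears: insurance 455.11 + destination terminal 1199.74 + duty 88104.48 = 89759.33
Landed cost = invoice 486309.95 + 89759.33 = 576069.28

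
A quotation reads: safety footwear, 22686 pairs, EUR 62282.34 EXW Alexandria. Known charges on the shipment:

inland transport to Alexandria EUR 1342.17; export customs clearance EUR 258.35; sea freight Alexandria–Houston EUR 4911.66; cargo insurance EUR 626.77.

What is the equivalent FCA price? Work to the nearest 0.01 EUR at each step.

Not relevant to the conversion: freight, insurance — on the buyer under both terms; not part of either seller's price.
From EXW to FCA, the seller additionally bears: inland to port, export clearance.
FCA price = 62282.34 + 1342.17 + 258.35 = 63882.86

FCA price: EUR 63882.86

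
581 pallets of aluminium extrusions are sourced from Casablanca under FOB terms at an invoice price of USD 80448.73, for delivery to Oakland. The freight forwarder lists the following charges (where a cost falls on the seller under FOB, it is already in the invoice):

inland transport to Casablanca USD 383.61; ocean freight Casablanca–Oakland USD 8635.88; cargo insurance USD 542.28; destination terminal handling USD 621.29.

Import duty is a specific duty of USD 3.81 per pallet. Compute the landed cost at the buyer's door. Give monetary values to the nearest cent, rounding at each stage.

FOB: the seller bears costs until goods are on board at the origin port; the buyer bears freight, insurance and all costs thereafter.
Already in the invoice (seller's account under FOB): inland to port — exclude.
CIF value = FOB price + freight + insurance = 80448.73 + 8635.88 + 542.28 = 89626.89
Import duty = 581 × 3.81 = 2213.61
Buyer bears: freight 8635.88 + insurance 542.28 + destination terminal 621.29 + duty 2213.61 = 12013.06
Landed cost = invoice 80448.73 + 12013.06 = 92461.79

Total landed cost: USD 92461.79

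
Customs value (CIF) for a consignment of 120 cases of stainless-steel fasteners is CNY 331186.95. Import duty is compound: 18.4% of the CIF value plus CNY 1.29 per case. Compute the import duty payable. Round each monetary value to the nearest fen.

Ad valorem component: 331186.95 × 18.4% = 60938.40
Specific component: 120 × 1.29 = 154.80
Import duty = 60938.40 + 154.80 = 61093.20

Import duty: CNY 61093.20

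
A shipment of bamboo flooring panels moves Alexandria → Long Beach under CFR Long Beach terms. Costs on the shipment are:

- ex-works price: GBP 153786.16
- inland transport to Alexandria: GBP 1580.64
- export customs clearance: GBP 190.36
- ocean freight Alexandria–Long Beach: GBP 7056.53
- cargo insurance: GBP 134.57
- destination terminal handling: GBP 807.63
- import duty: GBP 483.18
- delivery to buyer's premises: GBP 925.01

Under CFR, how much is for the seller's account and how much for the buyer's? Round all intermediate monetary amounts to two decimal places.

Seller: GBP 162613.69; buyer: GBP 2350.39

CFR: the seller pays costs through ocean freight to the destination port, but not insurance.
Seller's account: goods 153786.16 + inland to port 1580.64 + export clearance 190.36 + freight 7056.53 = 162613.69
Buyer's account: insurance 134.57 + destination terminal 807.63 + duty 483.18 + delivery 925.01 = 2350.39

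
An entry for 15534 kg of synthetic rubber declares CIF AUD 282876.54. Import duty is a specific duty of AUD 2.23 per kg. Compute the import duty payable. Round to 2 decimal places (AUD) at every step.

Import duty: AUD 34640.82

Import duty = 15534 × 2.23 = 34640.82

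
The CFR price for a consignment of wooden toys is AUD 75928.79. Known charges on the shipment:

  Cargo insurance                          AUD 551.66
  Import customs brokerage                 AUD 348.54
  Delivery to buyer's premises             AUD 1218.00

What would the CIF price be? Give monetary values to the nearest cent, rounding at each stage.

Not relevant to the conversion: brokerage, delivery — on the buyer under both terms; not part of either seller's price.
From CFR to CIF, the seller additionally bears: insurance.
CIF price = 75928.79 + 551.66 = 76480.45

CIF price: AUD 76480.45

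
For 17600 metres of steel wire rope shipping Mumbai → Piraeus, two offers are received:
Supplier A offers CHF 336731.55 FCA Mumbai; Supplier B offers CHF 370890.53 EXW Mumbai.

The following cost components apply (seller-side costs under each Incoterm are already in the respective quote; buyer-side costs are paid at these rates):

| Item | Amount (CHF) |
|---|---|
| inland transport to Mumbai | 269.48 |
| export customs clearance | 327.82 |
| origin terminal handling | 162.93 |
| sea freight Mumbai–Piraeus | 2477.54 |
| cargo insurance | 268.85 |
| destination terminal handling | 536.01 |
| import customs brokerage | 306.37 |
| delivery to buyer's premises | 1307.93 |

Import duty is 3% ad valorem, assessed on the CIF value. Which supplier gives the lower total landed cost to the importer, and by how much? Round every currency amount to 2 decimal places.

Supplier A (FCA):
CIF value = FCA price + origin terminal + freight + insurance = 336731.55 + 162.93 + 2477.54 + 268.85 = 339640.87
Import duty = 339640.87 × 3% = 10189.23
Buyer bears (A): 162.93 + 2477.54 + 268.85 + 536.01 + 306.37 + 1307.93 = 5059.63
Landed cost (A) = invoice 336731.55 + 5059.63 + duty 10189.23 = 351980.41
Supplier B (EXW):
CIF value = EXW price + inland to port + export clearance + origin terminal + freight + insurance = 370890.53 + 269.48 + 327.82 + 162.93 + 2477.54 + 268.85 = 374397.15
Import duty = 374397.15 × 3% = 11231.91
Buyer bears (B): 269.48 + 327.82 + 162.93 + 2477.54 + 268.85 + 536.01 + 306.37 + 1307.93 = 5656.93
Landed cost (B) = invoice 370890.53 + 5656.93 + duty 11231.91 = 387779.37
Difference = |351980.41 − 387779.37| = 35798.96

Supplier A is cheaper by CHF 35798.96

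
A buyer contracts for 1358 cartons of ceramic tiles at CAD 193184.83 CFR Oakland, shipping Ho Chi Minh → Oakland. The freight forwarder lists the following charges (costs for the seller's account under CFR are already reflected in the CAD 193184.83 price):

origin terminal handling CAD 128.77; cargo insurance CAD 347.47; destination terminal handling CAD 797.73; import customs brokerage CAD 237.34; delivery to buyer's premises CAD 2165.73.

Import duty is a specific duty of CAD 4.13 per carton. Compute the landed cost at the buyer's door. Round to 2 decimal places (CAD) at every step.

CFR: the seller pays costs through ocean freight to the destination port, but not insurance.
Already in the invoice (seller's account under CFR): origin terminal — exclude.
CIF value = CFR price + insurance = 193184.83 + 347.47 = 193532.30
Import duty = 1358 × 4.13 = 5608.54
Buyer bears: insurance 347.47 + destination terminal 797.73 + brokerage 237.34 + delivery 2165.73 + duty 5608.54 = 9156.81
Landed cost = invoice 193184.83 + 9156.81 = 202341.64

Total landed cost: CAD 202341.64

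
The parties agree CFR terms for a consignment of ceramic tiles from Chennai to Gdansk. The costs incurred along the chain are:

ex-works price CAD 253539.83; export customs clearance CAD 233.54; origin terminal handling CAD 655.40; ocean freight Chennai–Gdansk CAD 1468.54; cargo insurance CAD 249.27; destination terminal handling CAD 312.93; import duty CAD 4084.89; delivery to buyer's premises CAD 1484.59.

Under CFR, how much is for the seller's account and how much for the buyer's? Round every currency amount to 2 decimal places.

Seller: CAD 255897.31; buyer: CAD 6131.68

CFR: the seller pays costs through ocean freight to the destination port, but not insurance.
Seller's account: goods 253539.83 + export clearance 233.54 + origin terminal 655.40 + freight 1468.54 = 255897.31
Buyer's account: insurance 249.27 + destination terminal 312.93 + duty 4084.89 + delivery 1484.59 = 6131.68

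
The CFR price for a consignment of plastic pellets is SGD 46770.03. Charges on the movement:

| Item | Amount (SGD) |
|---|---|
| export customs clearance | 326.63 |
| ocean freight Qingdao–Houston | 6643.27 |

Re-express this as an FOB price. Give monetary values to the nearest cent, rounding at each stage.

FOB price: SGD 40126.76

Not relevant to the conversion: export clearance — on the seller under both CFR and FOB; already in the CFR price and stays in the FOB price.
From CFR to FOB, the seller no longer bears: freight.
FOB price = 46770.03 − 6643.27 = 40126.76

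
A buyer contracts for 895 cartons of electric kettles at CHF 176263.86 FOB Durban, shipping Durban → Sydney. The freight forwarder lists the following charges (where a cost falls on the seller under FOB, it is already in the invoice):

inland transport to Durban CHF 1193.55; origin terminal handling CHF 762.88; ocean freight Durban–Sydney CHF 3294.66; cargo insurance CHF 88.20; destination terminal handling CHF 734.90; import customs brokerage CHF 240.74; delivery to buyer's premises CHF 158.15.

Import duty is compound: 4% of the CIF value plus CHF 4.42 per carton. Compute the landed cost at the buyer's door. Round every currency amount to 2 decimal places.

FOB: the seller bears costs until goods are on board at the origin port; the buyer bears freight, insurance and all costs thereafter.
Already in the invoice (seller's account under FOB): inland to port, origin terminal — exclude.
CIF value = FOB price + freight + insurance = 176263.86 + 3294.66 + 88.20 = 179646.72
Ad valorem component: 179646.72 × 4% = 7185.87
Specific component: 895 × 4.42 = 3955.90
Import duty = 7185.87 + 3955.90 = 11141.77
Buyer bears: freight 3294.66 + insurance 88.20 + destination terminal 734.90 + brokerage 240.74 + delivery 158.15 + duty 11141.77 = 15658.42
Landed cost = invoice 176263.86 + 15658.42 = 191922.28

Total landed cost: CHF 191922.28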